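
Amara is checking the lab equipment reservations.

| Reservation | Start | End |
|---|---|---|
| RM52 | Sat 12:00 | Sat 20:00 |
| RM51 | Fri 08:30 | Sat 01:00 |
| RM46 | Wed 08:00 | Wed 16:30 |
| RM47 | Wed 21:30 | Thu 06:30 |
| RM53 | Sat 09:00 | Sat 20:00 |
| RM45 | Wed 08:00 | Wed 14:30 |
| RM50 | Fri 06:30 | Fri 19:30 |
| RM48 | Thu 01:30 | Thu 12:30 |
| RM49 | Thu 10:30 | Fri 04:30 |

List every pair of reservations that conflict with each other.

Two intervals overlap when each starts before the other ends.
Sorted by start: RM45, RM46, RM47, RM48, RM49, RM50, RM51, RM53, RM52.
RM46 starts before RM45 ends → RM45 and RM46 overlap.
RM47 starts after RM45 ends, so nothing later overlaps RM45 either.
RM47 starts after RM46 ends, so nothing later overlaps RM46 either.
RM48 starts before RM47 ends → RM47 and RM48 overlap.
RM49 starts after RM47 ends, so nothing later overlaps RM47 either.
RM49 starts before RM48 ends → RM48 and RM49 overlap.
RM50 starts after RM48 ends, so nothing later overlaps RM48 either.
RM50 starts after RM49 ends, so nothing later overlaps RM49 either.
RM51 starts before RM50 ends → RM50 and RM51 overlap.
RM53 starts after RM50 ends, so nothing later overlaps RM50 either.
RM53 starts after RM51 ends, so nothing later overlaps RM51 either.
RM52 starts before RM53 ends → RM53 and RM52 overlap.

RM45 & RM46, RM47 & RM48, RM48 & RM49, RM50 & RM51, RM52 & RM53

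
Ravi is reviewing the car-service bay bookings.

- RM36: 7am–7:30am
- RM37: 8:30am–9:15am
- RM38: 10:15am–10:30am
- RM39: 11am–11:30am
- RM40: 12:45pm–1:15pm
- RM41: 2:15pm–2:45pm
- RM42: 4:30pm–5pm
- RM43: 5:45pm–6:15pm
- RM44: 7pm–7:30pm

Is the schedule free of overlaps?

Sorted by start: RM36, RM37, RM38, RM39, RM40, RM41, RM42, RM43, RM44.
RM37 starts after RM36 ends — done with RM36.
RM38 starts after RM37 ends — done with RM37.
RM39 starts after RM38 ends — done with RM38.
RM40 starts after RM39 ends — done with RM39.
RM41 starts after RM40 ends — done with RM40.
RM42 starts after RM41 ends — done with RM41.
RM43 starts after RM42 ends — done with RM42.
RM44 starts after RM43 ends.
Every pair is clear; the schedule has no overlaps.

Yes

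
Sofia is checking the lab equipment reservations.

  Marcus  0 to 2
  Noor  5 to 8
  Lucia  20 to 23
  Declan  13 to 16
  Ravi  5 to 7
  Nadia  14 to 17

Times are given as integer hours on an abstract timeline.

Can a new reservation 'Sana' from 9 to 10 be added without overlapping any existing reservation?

Yes — the slot is free

Marcus: ends 2 at or before Sana starts 9 → clear.
Ravi: ends 7 at or before Sana starts 9 → clear.
Noor: ends 8 at or before Sana starts 9 → clear.
Declan: starts 13 at or after Sana ends 10 → clear.
Nadia: starts 14 at or after Sana ends 10 → clear.
Lucia: starts 20 at or after Sana ends 10 → clear.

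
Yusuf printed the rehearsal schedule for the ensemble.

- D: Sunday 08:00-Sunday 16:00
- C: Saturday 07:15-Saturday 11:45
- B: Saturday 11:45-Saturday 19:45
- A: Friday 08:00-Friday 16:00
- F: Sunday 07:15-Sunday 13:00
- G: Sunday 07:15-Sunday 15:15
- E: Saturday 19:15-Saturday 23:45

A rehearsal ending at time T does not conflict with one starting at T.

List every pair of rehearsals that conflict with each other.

Check each pair: they overlap iff neither finishes before the other starts.
Sorted by start: A, C, B, E, F, G, D.
C starts after A ends — done with A.
B starts exactly when C ends (back-to-back, no overlap) — done with C.
E starts before B ends → B and E overlap.
F starts after B ends — done with B.
F starts after E ends — done with E.
G starts before F ends → F and G overlap.
D starts before F ends → F and D overlap.
D starts before G ends → G and D overlap.

B & E, D & F, D & G, F & G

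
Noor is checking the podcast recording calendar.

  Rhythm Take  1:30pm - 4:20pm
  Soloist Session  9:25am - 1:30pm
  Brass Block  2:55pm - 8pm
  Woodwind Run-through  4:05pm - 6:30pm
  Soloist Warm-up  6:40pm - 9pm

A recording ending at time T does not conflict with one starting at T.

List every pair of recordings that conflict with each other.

Sorted by start: Soloist Session, Rhythm Take, Brass Block, Woodwind Run-through, Soloist Warm-up.
Rhythm Take starts exactly when Soloist Session ends (back-to-back, no overlap), so nothing later overlaps Soloist Session either.
Brass Block starts before Rhythm Take ends → Rhythm Take and Brass Block overlap.
Woodwind Run-through starts before Rhythm Take ends → Rhythm Take and Woodwind Run-through overlap.
Soloist Warm-up starts after Rhythm Take ends.
Woodwind Run-through starts before Brass Block ends → Brass Block and Woodwind Run-through overlap.
Soloist Warm-up starts before Brass Block ends → Brass Block and Soloist Warm-up overlap.
Soloist Warm-up starts after Woodwind Run-through ends.

Brass Block & Rhythm Take, Brass Block & Soloist Warm-up, Brass Block & Woodwind Run-through, Rhythm Take & Woodwind Run-through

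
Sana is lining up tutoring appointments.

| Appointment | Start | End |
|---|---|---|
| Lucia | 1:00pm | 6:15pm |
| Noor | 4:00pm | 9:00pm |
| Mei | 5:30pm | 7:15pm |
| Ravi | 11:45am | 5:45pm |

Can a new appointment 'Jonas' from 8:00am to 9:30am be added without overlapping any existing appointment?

Yes — the slot is free

Ravi: starts 11:45am at or after Jonas ends 9:30am → clear.
Lucia: starts 1:00pm at or after Jonas ends 9:30am → clear.
Noor: starts 4:00pm at or after Jonas ends 9:30am → clear.
Mei: starts 5:30pm at or after Jonas ends 9:30am → clear.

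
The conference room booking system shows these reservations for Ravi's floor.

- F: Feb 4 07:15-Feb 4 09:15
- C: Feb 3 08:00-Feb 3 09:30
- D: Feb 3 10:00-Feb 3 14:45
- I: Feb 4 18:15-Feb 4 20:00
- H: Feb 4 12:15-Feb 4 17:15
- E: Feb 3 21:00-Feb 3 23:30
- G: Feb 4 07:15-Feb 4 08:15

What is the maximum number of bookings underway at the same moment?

Walk through starts and ends in time order (an end at T is processed before a start at T):
Feb 3 08:00 start C → 1
Feb 3 09:30 end C → 0
Feb 3 10:00 start D → 1
Feb 3 14:45 end D → 0
Feb 3 21:00 start E → 1
Feb 3 23:30 end E → 0
Feb 4 07:15 start F → 1
Feb 4 07:15 start G → 2
Feb 4 08:15 end G → 1
Feb 4 09:15 end F → 0
Feb 4 12:15 start H → 1
Feb 4 17:15 end H → 0
Feb 4 18:15 start I → 1
Feb 4 20:00 end I → 0
Peak is 2, at Feb 4 07:15 (F, G).

2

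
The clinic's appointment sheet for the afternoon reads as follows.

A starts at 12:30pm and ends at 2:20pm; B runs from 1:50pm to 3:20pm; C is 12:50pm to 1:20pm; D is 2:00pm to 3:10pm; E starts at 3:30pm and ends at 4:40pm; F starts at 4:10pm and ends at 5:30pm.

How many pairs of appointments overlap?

Sorted by start: A, C, B, D, E, F.
C starts before A ends → A and C overlap.
B starts before A ends → A and B overlap.
D starts before A ends → A and D overlap.
E starts after A ends, so nothing later overlaps A either.
B starts after C ends, so nothing later overlaps C either.
D starts before B ends → B and D overlap.
E starts after B ends, so nothing later overlaps B either.
E starts after D ends, so nothing later overlaps D either.
F starts before E ends → E and F overlap.
Overlapping pairs: A & B, A & C, A & D, B & D, E & F — 5 in total.

5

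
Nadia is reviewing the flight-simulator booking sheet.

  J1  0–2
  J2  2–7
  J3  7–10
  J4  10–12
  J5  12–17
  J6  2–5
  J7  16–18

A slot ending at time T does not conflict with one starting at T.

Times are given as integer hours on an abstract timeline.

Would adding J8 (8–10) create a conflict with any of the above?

Yes — it overlaps J3

J1: ends 2 at or before J8 starts 8 → clear.
J2: ends 7 at or before J8 starts 8 → clear.
J6: ends 5 at or before J8 starts 8 → clear.
J3: starts 7 before J8 ends 10, and ends 10 after J8 starts 8 → overlap.
J4: starts 10 at or after J8 ends 10 → clear.
J5: starts 12 at or after J8 ends 10 → clear.
J7: starts 16 at or after J8 ends 10 → clear.
J8 overlaps J3.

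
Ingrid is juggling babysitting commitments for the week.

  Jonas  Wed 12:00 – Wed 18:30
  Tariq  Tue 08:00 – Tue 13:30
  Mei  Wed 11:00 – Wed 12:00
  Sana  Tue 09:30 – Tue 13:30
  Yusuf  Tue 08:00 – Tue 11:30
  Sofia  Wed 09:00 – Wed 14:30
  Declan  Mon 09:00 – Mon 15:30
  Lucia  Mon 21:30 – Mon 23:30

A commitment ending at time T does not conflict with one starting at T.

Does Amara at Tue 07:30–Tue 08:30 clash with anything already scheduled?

Declan: ends Mon 15:30 at or before Amara starts Tue 07:30 → clear.
Lucia: ends Mon 23:30 at or before Amara starts Tue 07:30 → clear.
Tariq: starts Tue 08:00 before Amara ends Tue 08:30, and ends Tue 13:30 after Amara starts Tue 07:30 → overlap.
Yusuf: starts Tue 08:00 before Amara ends Tue 08:30, and ends Tue 11:30 after Amara starts Tue 07:30 → overlap.
Sana: starts Tue 09:30 at or after Amara ends Tue 08:30 → clear.
Sofia: starts Wed 09:00 at or after Amara ends Tue 08:30 → clear.
Mei: starts Wed 11:00 at or after Amara ends Tue 08:30 → clear.
Jonas: starts Wed 12:00 at or after Amara ends Tue 08:30 → clear.
Amara overlaps Tariq, Yusuf.

Yes — it overlaps Tariq, Yusuf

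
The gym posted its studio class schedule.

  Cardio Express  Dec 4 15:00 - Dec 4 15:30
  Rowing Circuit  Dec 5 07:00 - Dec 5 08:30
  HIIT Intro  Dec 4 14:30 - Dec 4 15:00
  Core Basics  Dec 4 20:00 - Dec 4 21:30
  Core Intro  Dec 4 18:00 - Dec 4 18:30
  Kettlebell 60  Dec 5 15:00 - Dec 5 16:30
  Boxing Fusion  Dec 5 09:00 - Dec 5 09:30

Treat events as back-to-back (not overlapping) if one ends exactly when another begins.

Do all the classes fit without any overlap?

Sorted by start: HIIT Intro, Cardio Express, Core Intro, Core Basics, Rowing Circuit, Boxing Fusion, Kettlebell 60.
Cardio Express starts exactly when HIIT Intro ends (back-to-back, no overlap) — done with HIIT Intro.
Core Intro starts after Cardio Express ends — done with Cardio Express.
Core Basics starts after Core Intro ends — done with Core Intro.
Rowing Circuit starts after Core Basics ends — done with Core Basics.
Boxing Fusion starts after Rowing Circuit ends — done with Rowing Circuit.
Kettlebell 60 starts after Boxing Fusion ends.
Every pair is clear; the schedule has no overlaps.

Yes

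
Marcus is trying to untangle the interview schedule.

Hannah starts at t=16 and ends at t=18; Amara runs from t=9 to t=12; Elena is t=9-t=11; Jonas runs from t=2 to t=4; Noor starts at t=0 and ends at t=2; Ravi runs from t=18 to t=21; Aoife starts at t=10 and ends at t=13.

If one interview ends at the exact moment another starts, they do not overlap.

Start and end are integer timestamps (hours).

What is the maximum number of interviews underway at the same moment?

Sweep the timeline, counting +1 at each start and −1 at each end (ends before starts at a tie):
t=0 start Noor → 1
t=2 end Noor → 0
t=2 start Jonas → 1
t=4 end Jonas → 0
t=9 start Amara → 1
t=9 start Elena → 2
t=10 start Aoife → 3
t=11 end Elena → 2
t=12 end Amara → 1
t=13 end Aoife → 0
t=16 start Hannah → 1
t=18 end Hannah → 0
t=18 start Ravi → 1
t=21 end Ravi → 0
Peak is 3, at t=10 (Amara, Aoife, Elena).

3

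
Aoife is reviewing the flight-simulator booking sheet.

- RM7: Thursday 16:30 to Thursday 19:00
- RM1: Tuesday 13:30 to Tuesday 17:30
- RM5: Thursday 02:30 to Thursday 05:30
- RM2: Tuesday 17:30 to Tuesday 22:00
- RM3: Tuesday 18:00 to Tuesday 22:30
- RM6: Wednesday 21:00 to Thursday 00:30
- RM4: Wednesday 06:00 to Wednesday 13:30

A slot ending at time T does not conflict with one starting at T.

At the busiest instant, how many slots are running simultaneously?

2

Sweep the timeline, counting +1 at each start and −1 at each end (ends before starts at a tie):
Tuesday 13:30 start RM1 → 1
Tuesday 17:30 end RM1 → 0
Tuesday 17:30 start RM2 → 1
Tuesday 18:00 start RM3 → 2
Tuesday 22:00 end RM2 → 1
Tuesday 22:30 end RM3 → 0
Wednesday 06:00 start RM4 → 1
Wednesday 13:30 end RM4 → 0
Wednesday 21:00 start RM6 → 1
Thursday 00:30 end RM6 → 0
Thursday 02:30 start RM5 → 1
Thursday 05:30 end RM5 → 0
Thursday 16:30 start RM7 → 1
Thursday 19:00 end RM7 → 0
Peak is 2, at Tuesday 18:00 (RM2, RM3).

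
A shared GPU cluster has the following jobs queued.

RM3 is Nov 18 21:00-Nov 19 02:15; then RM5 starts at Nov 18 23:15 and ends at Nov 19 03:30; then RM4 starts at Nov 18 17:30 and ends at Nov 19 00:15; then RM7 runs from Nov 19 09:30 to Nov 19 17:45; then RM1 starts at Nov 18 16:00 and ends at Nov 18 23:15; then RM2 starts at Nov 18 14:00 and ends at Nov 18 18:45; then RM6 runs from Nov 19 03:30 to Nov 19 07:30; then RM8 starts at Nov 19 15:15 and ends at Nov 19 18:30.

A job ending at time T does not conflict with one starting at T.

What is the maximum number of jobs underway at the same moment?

3

Walk through starts and ends in time order (an end at T is processed before a start at T):
Nov 18 14:00 start RM2 → 1
Nov 18 16:00 start RM1 → 2
Nov 18 17:30 start RM4 → 3
Nov 18 18:45 end RM2 → 2
Nov 18 21:00 start RM3 → 3
Nov 18 23:15 end RM1 → 2
Nov 18 23:15 start RM5 → 3
Nov 19 00:15 end RM4 → 2
Nov 19 02:15 end RM3 → 1
Nov 19 03:30 end RM5 → 0
Nov 19 03:30 start RM6 → 1
Nov 19 07:30 end RM6 → 0
Nov 19 09:30 start RM7 → 1
Nov 19 15:15 start RM8 → 2
Nov 19 17:45 end RM7 → 1
Nov 19 18:30 end RM8 → 0
Peak is 3, at Nov 18 17:30 (RM1, RM2, RM4).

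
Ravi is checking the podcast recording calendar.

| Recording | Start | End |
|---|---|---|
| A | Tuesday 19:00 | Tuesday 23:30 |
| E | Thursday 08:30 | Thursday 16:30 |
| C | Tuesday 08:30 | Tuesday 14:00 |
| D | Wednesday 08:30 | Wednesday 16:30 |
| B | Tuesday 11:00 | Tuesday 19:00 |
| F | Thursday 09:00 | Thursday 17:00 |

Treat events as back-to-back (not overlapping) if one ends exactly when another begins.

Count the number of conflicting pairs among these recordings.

2

Sorted by start: C, B, A, D, E, F.
B starts before C ends → C and B overlap.
A starts after C ends, so C has no further overlaps.
A starts exactly when B ends (back-to-back, no overlap), so B has no further overlaps.
D starts after A ends, so A has no further overlaps.
E starts after D ends, so D has no further overlaps.
F starts before E ends → E and F overlap.
Overlapping pairs: B & C, E & F — 2 in total.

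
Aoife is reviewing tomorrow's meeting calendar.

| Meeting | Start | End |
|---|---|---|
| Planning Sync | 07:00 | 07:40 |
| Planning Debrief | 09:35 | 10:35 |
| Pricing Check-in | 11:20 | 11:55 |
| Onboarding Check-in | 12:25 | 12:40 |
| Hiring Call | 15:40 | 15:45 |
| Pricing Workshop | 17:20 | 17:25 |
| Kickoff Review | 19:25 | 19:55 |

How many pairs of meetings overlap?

0

Sorted by start: Planning Sync, Planning Debrief, Pricing Check-in, Onboarding Check-in, Hiring Call, Pricing Workshop, Kickoff Review.
Planning Debrief starts after Planning Sync ends, so nothing later overlaps Planning Sync either.
Pricing Check-in starts after Planning Debrief ends, so nothing later overlaps Planning Debrief either.
Onboarding Check-in starts after Pricing Check-in ends, so nothing later overlaps Pricing Check-in either.
Hiring Call starts after Onboarding Check-in ends, so nothing later overlaps Onboarding Check-in either.
Pricing Workshop starts after Hiring Call ends, so nothing later overlaps Hiring Call either.
Kickoff Review starts after Pricing Workshop ends.
No pair overlaps.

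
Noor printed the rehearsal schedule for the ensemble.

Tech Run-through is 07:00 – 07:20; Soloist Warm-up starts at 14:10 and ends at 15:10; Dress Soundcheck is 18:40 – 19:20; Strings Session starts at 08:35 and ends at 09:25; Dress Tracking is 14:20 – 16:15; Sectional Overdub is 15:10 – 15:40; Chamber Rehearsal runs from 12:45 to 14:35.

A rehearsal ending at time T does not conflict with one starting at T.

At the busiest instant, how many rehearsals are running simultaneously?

Sort all start/end points and keep a running count:
07:00 start Tech Run-through → 1
07:20 end Tech Run-through → 0
08:35 start Strings Session → 1
09:25 end Strings Session → 0
12:45 start Chamber Rehearsal → 1
14:10 start Soloist Warm-up → 2
14:20 start Dress Tracking → 3
14:35 end Chamber Rehearsal → 2
15:10 end Soloist Warm-up → 1
15:10 start Sectional Overdub → 2
15:40 end Sectional Overdub → 1
16:15 end Dress Tracking → 0
18:40 start Dress Soundcheck → 1
19:20 end Dress Soundcheck → 0
Peak is 3, at 14:20 (Chamber Rehearsal, Dress Tracking, Soloist Warm-up).

3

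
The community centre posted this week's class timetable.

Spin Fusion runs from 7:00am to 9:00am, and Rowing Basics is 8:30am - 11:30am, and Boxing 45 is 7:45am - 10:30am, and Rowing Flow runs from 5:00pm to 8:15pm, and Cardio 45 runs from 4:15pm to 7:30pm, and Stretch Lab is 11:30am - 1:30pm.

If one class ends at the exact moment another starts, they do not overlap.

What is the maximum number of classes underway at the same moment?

Walk through starts and ends in time order (an end at T is processed before a start at T):
7:00am start Spin Fusion → 1
7:45am start Boxing 45 → 2
8:30am start Rowing Basics → 3
9:00am end Spin Fusion → 2
10:30am end Boxing 45 → 1
11:30am end Rowing Basics → 0
11:30am start Stretch Lab → 1
1:30pm end Stretch Lab → 0
4:15pm start Cardio 45 → 1
5:00pm start Rowing Flow → 2
7:30pm end Cardio 45 → 1
8:15pm end Rowing Flow → 0
Peak is 3, at 8:30am (Boxing 45, Rowing Basics, Spin Fusion).

3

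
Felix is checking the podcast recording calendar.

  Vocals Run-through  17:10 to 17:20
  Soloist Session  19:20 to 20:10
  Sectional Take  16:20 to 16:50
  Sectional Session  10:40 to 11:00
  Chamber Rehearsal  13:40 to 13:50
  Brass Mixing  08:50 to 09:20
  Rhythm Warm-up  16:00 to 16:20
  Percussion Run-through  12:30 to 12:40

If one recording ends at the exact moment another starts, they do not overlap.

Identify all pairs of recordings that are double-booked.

Check each pair: they overlap iff neither finishes before the other starts.
Sorted by start: Brass Mixing, Sectional Session, Percussion Run-through, Chamber Rehearsal, Rhythm Warm-up, Sectional Take, Vocals Run-through, Soloist Session.
Sectional Session starts after Brass Mixing ends, so Brass Mixing has no further overlaps.
Percussion Run-through starts after Sectional Session ends, so Sectional Session has no further overlaps.
Chamber Rehearsal starts after Percussion Run-through ends, so Percussion Run-through has no further overlaps.
Rhythm Warm-up starts after Chamber Rehearsal ends, so Chamber Rehearsal has no further overlaps.
Sectional Take starts exactly when Rhythm Warm-up ends (back-to-back, no overlap), so Rhythm Warm-up has no further overlaps.
Vocals Run-through starts after Sectional Take ends, so Sectional Take has no further overlaps.
Soloist Session starts after Vocals Run-through ends.

no conflicts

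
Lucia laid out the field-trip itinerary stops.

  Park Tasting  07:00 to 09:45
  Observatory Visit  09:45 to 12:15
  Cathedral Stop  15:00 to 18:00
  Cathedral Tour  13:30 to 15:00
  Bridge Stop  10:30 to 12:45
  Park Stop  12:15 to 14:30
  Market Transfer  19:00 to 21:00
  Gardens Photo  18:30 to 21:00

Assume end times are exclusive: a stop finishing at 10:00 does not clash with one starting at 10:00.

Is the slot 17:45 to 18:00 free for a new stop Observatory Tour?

No — it overlaps Cathedral Stop

Park Tasting: ends 09:45 at or before Observatory Tour starts 17:45 → clear.
Observatory Visit: ends 12:15 at or before Observatory Tour starts 17:45 → clear.
Bridge Stop: ends 12:45 at or before Observatory Tour starts 17:45 → clear.
Park Stop: ends 14:30 at or before Observatory Tour starts 17:45 → clear.
Cathedral Tour: ends 15:00 at or before Observatory Tour starts 17:45 → clear.
Cathedral Stop: starts 15:00 before Observatory Tour ends 18:00, and ends 18:00 after Observatory Tour starts 17:45 → overlap.
Gardens Photo: starts 18:30 at or after Observatory Tour ends 18:00 → clear.
Market Transfer: starts 19:00 at or after Observatory Tour ends 18:00 → clear.
Observatory Tour overlaps Cathedral Stop.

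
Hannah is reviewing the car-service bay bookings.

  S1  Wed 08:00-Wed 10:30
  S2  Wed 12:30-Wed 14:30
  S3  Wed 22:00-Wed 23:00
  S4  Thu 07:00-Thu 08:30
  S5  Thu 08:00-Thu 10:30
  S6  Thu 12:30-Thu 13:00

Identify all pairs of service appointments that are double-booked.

S4 & S5

Check each pair: they overlap iff neither finishes before the other starts.
Sorted by start: S1, S2, S3, S4, S5, S6.
S2 starts after S1 ends; S1 is clear from here.
S3 starts after S2 ends; S2 is clear from here.
S4 starts after S3 ends; S3 is clear from here.
S5 starts before S4 ends → S4 and S5 overlap.
S6 starts after S4 ends.
S6 starts after S5 ends.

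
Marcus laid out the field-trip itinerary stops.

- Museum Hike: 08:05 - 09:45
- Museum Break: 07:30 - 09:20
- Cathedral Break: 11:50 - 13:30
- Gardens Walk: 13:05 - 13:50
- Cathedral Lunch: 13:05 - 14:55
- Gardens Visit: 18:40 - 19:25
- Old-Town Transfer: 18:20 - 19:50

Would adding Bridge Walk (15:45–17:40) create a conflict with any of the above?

Museum Break: ends 09:20 at or before Bridge Walk starts 15:45 → clear.
Museum Hike: ends 09:45 at or before Bridge Walk starts 15:45 → clear.
Cathedral Break: ends 13:30 at or before Bridge Walk starts 15:45 → clear.
Gardens Walk: ends 13:50 at or before Bridge Walk starts 15:45 → clear.
Cathedral Lunch: ends 14:55 at or before Bridge Walk starts 15:45 → clear.
Old-Town Transfer: starts 18:20 at or after Bridge Walk ends 17:40 → clear.
Gardens Visit: starts 18:40 at or after Bridge Walk ends 17:40 → clear.

No — it doesn't clash with anything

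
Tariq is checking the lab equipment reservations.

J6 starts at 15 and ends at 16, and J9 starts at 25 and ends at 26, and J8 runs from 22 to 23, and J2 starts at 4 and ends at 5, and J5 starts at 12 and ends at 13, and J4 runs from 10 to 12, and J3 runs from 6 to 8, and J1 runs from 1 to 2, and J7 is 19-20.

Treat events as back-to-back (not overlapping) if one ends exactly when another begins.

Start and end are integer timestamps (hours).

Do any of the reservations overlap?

No

Check each pair: they overlap iff neither finishes before the other starts.
Sorted by start: J1, J2, J3, J4, J5, J6, J7, J8, J9.
J2 starts after J1 ends, so nothing later overlaps J1 either.
J3 starts after J2 ends, so nothing later overlaps J2 either.
J4 starts after J3 ends, so nothing later overlaps J3 either.
J5 starts exactly when J4 ends (back-to-back, no overlap), so nothing later overlaps J4 either.
J6 starts after J5 ends, so nothing later overlaps J5 either.
J7 starts after J6 ends, so nothing later overlaps J6 either.
J8 starts after J7 ends, so nothing later overlaps J7 either.
J9 starts after J8 ends.
Every pair is clear; the schedule has no overlaps.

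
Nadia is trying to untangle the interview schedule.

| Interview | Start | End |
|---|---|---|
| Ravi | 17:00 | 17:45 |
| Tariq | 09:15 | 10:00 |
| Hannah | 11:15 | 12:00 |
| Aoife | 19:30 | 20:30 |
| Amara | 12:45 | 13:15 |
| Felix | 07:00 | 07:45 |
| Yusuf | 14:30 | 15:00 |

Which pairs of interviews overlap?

Sorted by start: Felix, Tariq, Hannah, Amara, Yusuf, Ravi, Aoife.
Tariq starts after Felix ends — done with Felix.
Hannah starts after Tariq ends — done with Tariq.
Amara starts after Hannah ends — done with Hannah.
Yusuf starts after Amara ends — done with Amara.
Ravi starts after Yusuf ends — done with Yusuf.
Aoife starts after Ravi ends.

no overlapping pairs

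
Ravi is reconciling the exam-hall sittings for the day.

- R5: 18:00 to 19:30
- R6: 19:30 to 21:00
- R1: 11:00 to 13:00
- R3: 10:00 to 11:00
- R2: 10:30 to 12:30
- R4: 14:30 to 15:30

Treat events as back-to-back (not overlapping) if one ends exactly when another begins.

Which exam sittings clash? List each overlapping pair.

R1 & R2, R2 & R3

Sorted by start: R3, R2, R1, R4, R5, R6.
R2 starts before R3 ends → R3 and R2 overlap.
R1 starts exactly when R3 ends (back-to-back, no overlap) — done with R3.
R1 starts before R2 ends → R2 and R1 overlap.
R4 starts after R2 ends — done with R2.
R4 starts after R1 ends — done with R1.
R5 starts after R4 ends — done with R4.
R6 starts exactly when R5 ends (back-to-back, no overlap).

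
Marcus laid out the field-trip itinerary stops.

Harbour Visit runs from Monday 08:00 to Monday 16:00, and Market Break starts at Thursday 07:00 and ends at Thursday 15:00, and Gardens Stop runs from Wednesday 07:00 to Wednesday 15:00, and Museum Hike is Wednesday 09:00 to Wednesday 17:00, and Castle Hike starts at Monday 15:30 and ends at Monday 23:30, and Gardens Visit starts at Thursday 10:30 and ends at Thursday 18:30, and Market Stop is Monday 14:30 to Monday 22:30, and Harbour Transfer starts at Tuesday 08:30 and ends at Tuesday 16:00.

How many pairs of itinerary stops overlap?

Sorted by start: Harbour Visit, Market Stop, Castle Hike, Harbour Transfer, Gardens Stop, Museum Hike, Market Break, Gardens Visit.
Market Stop starts before Harbour Visit ends → Harbour Visit and Market Stop overlap.
Castle Hike starts before Harbour Visit ends → Harbour Visit and Castle Hike overlap.
Harbour Transfer starts after Harbour Visit ends, so Harbour Visit has no further overlaps.
Castle Hike starts before Market Stop ends → Market Stop and Castle Hike overlap.
Harbour Transfer starts after Market Stop ends, so Market Stop has no further overlaps.
Harbour Transfer starts after Castle Hike ends, so Castle Hike has no further overlaps.
Gardens Stop starts after Harbour Transfer ends, so Harbour Transfer has no further overlaps.
Museum Hike starts before Gardens Stop ends → Gardens Stop and Museum Hike overlap.
Market Break starts after Gardens Stop ends, so Gardens Stop has no further overlaps.
Market Break starts after Museum Hike ends, so Museum Hike has no further overlaps.
Gardens Visit starts before Market Break ends → Market Break and Gardens Visit overlap.
Overlapping pairs: Castle Hike & Harbour Visit, Castle Hike & Market Stop, Gardens Stop & Museum Hike, Gardens Visit & Market Break, Harbour Visit & Market Stop — 5 in total.

5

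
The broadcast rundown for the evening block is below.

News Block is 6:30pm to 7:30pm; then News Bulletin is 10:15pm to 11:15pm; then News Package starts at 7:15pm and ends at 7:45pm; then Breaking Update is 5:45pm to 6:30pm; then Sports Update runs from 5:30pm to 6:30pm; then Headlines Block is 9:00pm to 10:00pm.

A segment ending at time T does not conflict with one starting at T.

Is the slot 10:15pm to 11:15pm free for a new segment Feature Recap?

Sports Update: ends 6:30pm at or before Feature Recap starts 10:15pm → clear.
Breaking Update: ends 6:30pm at or before Feature Recap starts 10:15pm → clear.
News Block: ends 7:30pm at or before Feature Recap starts 10:15pm → clear.
News Package: ends 7:45pm at or before Feature Recap starts 10:15pm → clear.
Headlines Block: ends 10:00pm at or before Feature Recap starts 10:15pm → clear.
News Bulletin: starts 10:15pm before Feature Recap ends 11:15pm, and ends 11:15pm after Feature Recap starts 10:15pm → overlap.
Feature Recap overlaps News Bulletin.

No — it overlaps News Bulletin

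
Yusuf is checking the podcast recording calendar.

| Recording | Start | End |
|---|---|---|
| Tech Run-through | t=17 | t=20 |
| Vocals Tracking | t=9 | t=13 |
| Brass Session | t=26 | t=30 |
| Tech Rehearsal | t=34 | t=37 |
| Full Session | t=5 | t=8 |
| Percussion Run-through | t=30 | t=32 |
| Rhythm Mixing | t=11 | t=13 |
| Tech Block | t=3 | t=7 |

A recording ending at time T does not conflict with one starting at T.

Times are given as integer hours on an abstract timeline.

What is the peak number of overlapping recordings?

Sort all start/end points and keep a running count:
t=3 start Tech Block → 1
t=5 start Full Session → 2
t=7 end Tech Block → 1
t=8 end Full Session → 0
t=9 start Vocals Tracking → 1
t=11 start Rhythm Mixing → 2
t=13 end Rhythm Mixing → 1
t=13 end Vocals Tracking → 0
t=17 start Tech Run-through → 1
t=20 end Tech Run-through → 0
t=26 start Brass Session → 1
t=30 end Brass Session → 0
t=30 start Percussion Run-through → 1
t=32 end Percussion Run-through → 0
t=34 start Tech Rehearsal → 1
t=37 end Tech Rehearsal → 0
Peak is 2, at t=5 (Full Session, Tech Block).

2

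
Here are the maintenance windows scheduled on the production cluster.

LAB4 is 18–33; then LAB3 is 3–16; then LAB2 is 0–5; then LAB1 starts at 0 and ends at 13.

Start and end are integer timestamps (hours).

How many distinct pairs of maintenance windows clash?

Sorted by start: LAB1, LAB2, LAB3, LAB4.
LAB2 starts before LAB1 ends → LAB1 and LAB2 overlap.
LAB3 starts before LAB1 ends → LAB1 and LAB3 overlap.
LAB4 starts after LAB1 ends.
LAB3 starts before LAB2 ends → LAB2 and LAB3 overlap.
LAB4 starts after LAB2 ends.
LAB4 starts after LAB3 ends.
Overlapping pairs: LAB1 & LAB2, LAB1 & LAB3, LAB2 & LAB3 — 3 in total.

3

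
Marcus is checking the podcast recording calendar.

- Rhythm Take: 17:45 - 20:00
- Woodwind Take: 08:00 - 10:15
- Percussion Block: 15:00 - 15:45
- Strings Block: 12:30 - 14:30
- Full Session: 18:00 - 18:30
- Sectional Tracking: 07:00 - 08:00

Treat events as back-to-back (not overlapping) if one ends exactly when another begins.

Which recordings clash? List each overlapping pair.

Two intervals overlap when each starts before the other ends.
Sorted by start: Sectional Tracking, Woodwind Take, Strings Block, Percussion Block, Rhythm Take, Full Session.
Woodwind Take starts exactly when Sectional Tracking ends (back-to-back, no overlap), so Sectional Tracking has no further overlaps.
Strings Block starts after Woodwind Take ends, so Woodwind Take has no further overlaps.
Percussion Block starts after Strings Block ends, so Strings Block has no further overlaps.
Rhythm Take starts after Percussion Block ends, so Percussion Block has no further overlaps.
Full Session starts before Rhythm Take ends → Rhythm Take and Full Session overlap.

Full Session & Rhythm Take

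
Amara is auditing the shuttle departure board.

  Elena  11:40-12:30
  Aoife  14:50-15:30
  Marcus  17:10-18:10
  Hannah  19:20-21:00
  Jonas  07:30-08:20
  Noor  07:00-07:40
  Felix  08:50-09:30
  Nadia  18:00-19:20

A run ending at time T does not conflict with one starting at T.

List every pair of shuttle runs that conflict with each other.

Jonas & Noor, Marcus & Nadia

Check each pair: they overlap iff neither finishes before the other starts.
Sorted by start: Noor, Jonas, Felix, Elena, Aoife, Marcus, Nadia, Hannah.
Jonas starts before Noor ends → Noor and Jonas overlap.
Felix starts after Noor ends, so nothing later overlaps Noor either.
Felix starts after Jonas ends, so nothing later overlaps Jonas either.
Elena starts after Felix ends, so nothing later overlaps Felix either.
Aoife starts after Elena ends, so nothing later overlaps Elena either.
Marcus starts after Aoife ends, so nothing later overlaps Aoife either.
Nadia starts before Marcus ends → Marcus and Nadia overlap.
Hannah starts after Marcus ends.
Hannah starts exactly when Nadia ends (back-to-back, no overlap).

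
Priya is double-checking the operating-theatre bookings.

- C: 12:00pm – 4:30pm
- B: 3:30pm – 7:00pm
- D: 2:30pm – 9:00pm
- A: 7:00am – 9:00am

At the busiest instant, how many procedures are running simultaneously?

3

Sort all start/end points and keep a running count:
7:00am start A → 1
9:00am end A → 0
12:00pm start C → 1
2:30pm start D → 2
3:30pm start B → 3
4:30pm end C → 2
7:00pm end B → 1
9:00pm end D → 0
Peak is 3, at 3:30pm (B, C, D).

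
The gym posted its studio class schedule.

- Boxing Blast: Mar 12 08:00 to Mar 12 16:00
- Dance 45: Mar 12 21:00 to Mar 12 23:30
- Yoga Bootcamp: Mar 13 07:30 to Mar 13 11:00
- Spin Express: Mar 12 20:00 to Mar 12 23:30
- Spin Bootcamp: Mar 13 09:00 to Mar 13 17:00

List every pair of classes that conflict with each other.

Two intervals overlap when each starts before the other ends.
Sorted by start: Boxing Blast, Spin Express, Dance 45, Yoga Bootcamp, Spin Bootcamp.
Spin Express starts after Boxing Blast ends — done with Boxing Blast.
Dance 45 starts before Spin Express ends → Spin Express and Dance 45 overlap.
Yoga Bootcamp starts after Spin Express ends — done with Spin Express.
Yoga Bootcamp starts after Dance 45 ends — done with Dance 45.
Spin Bootcamp starts before Yoga Bootcamp ends → Yoga Bootcamp and Spin Bootcamp overlap.

Dance 45 & Spin Express, Spin Bootcamp & Yoga Bootcamp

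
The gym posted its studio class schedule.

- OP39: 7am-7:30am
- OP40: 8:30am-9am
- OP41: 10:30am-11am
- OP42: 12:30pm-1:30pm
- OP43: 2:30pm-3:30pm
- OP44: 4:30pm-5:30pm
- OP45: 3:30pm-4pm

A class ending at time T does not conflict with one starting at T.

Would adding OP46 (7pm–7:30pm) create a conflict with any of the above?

OP39: ends 7:30am at or before OP46 starts 7pm → clear.
OP40: ends 9am at or before OP46 starts 7pm → clear.
OP41: ends 11am at or before OP46 starts 7pm → clear.
OP42: ends 1:30pm at or before OP46 starts 7pm → clear.
OP43: ends 3:30pm at or before OP46 starts 7pm → clear.
OP45: ends 4pm at or before OP46 starts 7pm → clear.
OP44: ends 5:30pm at or before OP46 starts 7pm → clear.

No — it doesn't clash with anything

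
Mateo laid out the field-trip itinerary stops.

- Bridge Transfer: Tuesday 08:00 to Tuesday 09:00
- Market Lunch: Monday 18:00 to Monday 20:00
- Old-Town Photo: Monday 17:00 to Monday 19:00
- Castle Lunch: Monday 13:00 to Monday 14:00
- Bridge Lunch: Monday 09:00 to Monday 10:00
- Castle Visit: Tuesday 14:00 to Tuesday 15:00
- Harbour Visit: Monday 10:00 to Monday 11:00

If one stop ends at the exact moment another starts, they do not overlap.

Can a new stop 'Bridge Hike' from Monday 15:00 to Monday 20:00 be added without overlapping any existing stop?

No — it overlaps Market Lunch, Old-Town Photo

Bridge Lunch: ends Monday 10:00 at or before Bridge Hike starts Monday 15:00 → clear.
Harbour Visit: ends Monday 11:00 at or before Bridge Hike starts Monday 15:00 → clear.
Castle Lunch: ends Monday 14:00 at or before Bridge Hike starts Monday 15:00 → clear.
Old-Town Photo: starts Monday 17:00 before Bridge Hike ends Monday 20:00, and ends Monday 19:00 after Bridge Hike starts Monday 15:00 → overlap.
Market Lunch: starts Monday 18:00 before Bridge Hike ends Monday 20:00, and ends Monday 20:00 after Bridge Hike starts Monday 15:00 → overlap.
Bridge Transfer: starts Tuesday 08:00 at or after Bridge Hike ends Monday 20:00 → clear.
Castle Visit: starts Tuesday 14:00 at or after Bridge Hike ends Monday 20:00 → clear.
Bridge Hike overlaps Old-Town Photo, Market Lunch.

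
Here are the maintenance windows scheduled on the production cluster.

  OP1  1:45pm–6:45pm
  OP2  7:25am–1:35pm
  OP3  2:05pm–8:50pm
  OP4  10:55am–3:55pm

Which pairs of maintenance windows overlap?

OP1 & OP3, OP1 & OP4, OP2 & OP4, OP3 & OP4

Sorted by start: OP2, OP4, OP1, OP3.
OP4 starts before OP2 ends → OP2 and OP4 overlap.
OP1 starts after OP2 ends; OP2 is clear from here.
OP1 starts before OP4 ends → OP4 and OP1 overlap.
OP3 starts before OP4 ends → OP4 and OP3 overlap.
OP3 starts before OP1 ends → OP1 and OP3 overlap.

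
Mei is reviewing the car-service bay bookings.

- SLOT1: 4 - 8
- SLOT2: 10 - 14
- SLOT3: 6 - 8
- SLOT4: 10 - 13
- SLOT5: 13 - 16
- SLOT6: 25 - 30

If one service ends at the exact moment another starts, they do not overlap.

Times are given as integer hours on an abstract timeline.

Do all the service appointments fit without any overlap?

Sorted by start: SLOT1, SLOT3, SLOT2, SLOT4, SLOT5, SLOT6.
SLOT3 starts before SLOT1 ends → SLOT1 and SLOT3 overlap.
That's a conflict, so the schedule is not conflict-free.

No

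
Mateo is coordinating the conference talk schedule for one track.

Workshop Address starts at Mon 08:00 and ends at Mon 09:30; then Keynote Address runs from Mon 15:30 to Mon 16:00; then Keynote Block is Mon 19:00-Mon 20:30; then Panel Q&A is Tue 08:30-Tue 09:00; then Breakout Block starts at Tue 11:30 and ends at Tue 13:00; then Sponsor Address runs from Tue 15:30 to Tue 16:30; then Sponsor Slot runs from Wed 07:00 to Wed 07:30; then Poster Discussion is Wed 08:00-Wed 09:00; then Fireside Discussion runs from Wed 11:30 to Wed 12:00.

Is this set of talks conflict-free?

Check each pair: they overlap iff neither finishes before the other starts.
Sorted by start: Workshop Address, Keynote Address, Keynote Block, Panel Q&A, Breakout Block, Sponsor Address, Sponsor Slot, Poster Discussion, Fireside Discussion.
Keynote Address starts after Workshop Address ends; Workshop Address is clear from here.
Keynote Block starts after Keynote Address ends; Keynote Address is clear from here.
Panel Q&A starts after Keynote Block ends; Keynote Block is clear from here.
Breakout Block starts after Panel Q&A ends; Panel Q&A is clear from here.
Sponsor Address starts after Breakout Block ends; Breakout Block is clear from here.
Sponsor Slot starts after Sponsor Address ends; Sponsor Address is clear from here.
Poster Discussion starts after Sponsor Slot ends; Sponsor Slot is clear from here.
Fireside Discussion starts after Poster Discussion ends.
Every pair is clear; the schedule has no overlaps.

Yes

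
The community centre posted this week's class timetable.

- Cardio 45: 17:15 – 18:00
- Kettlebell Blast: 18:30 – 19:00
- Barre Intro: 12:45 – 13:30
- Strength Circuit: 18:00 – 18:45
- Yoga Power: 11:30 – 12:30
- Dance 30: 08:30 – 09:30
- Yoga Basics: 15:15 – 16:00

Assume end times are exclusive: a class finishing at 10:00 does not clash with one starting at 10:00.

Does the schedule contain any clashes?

Yes

Two intervals overlap when each starts before the other ends.
Sorted by start: Dance 30, Yoga Power, Barre Intro, Yoga Basics, Cardio 45, Strength Circuit, Kettlebell Blast.
Yoga Power starts after Dance 30 ends, so Dance 30 has no further overlaps.
Barre Intro starts after Yoga Power ends, so Yoga Power has no further overlaps.
Yoga Basics starts after Barre Intro ends, so Barre Intro has no further overlaps.
Cardio 45 starts after Yoga Basics ends, so Yoga Basics has no further overlaps.
Strength Circuit starts exactly when Cardio 45 ends (back-to-back, no overlap), so Cardio 45 has no further overlaps.
Kettlebell Blast starts before Strength Circuit ends → Strength Circuit and Kettlebell Blast overlap.
That's a conflict, so the schedule is not conflict-free.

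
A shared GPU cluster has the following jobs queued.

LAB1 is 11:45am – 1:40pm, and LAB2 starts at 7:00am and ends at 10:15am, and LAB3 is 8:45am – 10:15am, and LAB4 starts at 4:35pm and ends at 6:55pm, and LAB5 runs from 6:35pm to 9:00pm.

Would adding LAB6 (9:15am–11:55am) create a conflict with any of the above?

LAB2: starts 7:00am before LAB6 ends 11:55am, and ends 10:15am after LAB6 starts 9:15am → overlap.
LAB3: starts 8:45am before LAB6 ends 11:55am, and ends 10:15am after LAB6 starts 9:15am → overlap.
LAB1: starts 11:45am before LAB6 ends 11:55am, and ends 1:40pm after LAB6 starts 9:15am → overlap.
LAB4: starts 4:35pm at or after LAB6 ends 11:55am → clear.
LAB5: starts 6:35pm at or after LAB6 ends 11:55am → clear.
LAB6 overlaps LAB1, LAB2, LAB3.

Yes — it overlaps LAB1, LAB2, LAB3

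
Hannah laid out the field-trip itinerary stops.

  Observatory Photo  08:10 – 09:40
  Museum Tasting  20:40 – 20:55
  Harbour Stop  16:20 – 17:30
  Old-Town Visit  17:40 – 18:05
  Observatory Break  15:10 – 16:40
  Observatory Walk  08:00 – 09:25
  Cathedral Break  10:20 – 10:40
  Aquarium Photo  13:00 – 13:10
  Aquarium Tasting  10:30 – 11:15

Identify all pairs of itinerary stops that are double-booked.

Aquarium Tasting & Cathedral Break, Harbour Stop & Observatory Break, Observatory Photo & Observatory Walk

Check each pair: they overlap iff neither finishes before the other starts.
Sorted by start: Observatory Walk, Observatory Photo, Cathedral Break, Aquarium Tasting, Aquarium Photo, Observatory Break, Harbour Stop, Old-Town Visit, Museum Tasting.
Observatory Photo starts before Observatory Walk ends → Observatory Walk and Observatory Photo overlap.
Cathedral Break starts after Observatory Walk ends, so nothing later overlaps Observatory Walk either.
Cathedral Break starts after Observatory Photo ends, so nothing later overlaps Observatory Photo either.
Aquarium Tasting starts before Cathedral Break ends → Cathedral Break and Aquarium Tasting overlap.
Aquarium Photo starts after Cathedral Break ends, so nothing later overlaps Cathedral Break either.
Aquarium Photo starts after Aquarium Tasting ends, so nothing later overlaps Aquarium Tasting either.
Observatory Break starts after Aquarium Photo ends, so nothing later overlaps Aquarium Photo either.
Harbour Stop starts before Observatory Break ends → Observatory Break and Harbour Stop overlap.
Old-Town Visit starts after Observatory Break ends, so nothing later overlaps Observatory Break either.
Old-Town Visit starts after Harbour Stop ends, so nothing later overlaps Harbour Stop either.
Museum Tasting starts after Old-Town Visit ends.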